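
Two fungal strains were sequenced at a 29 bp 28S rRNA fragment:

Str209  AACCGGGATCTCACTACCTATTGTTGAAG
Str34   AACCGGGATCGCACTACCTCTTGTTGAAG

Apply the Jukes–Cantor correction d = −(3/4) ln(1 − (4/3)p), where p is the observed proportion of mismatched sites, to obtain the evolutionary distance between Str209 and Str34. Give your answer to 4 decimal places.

Differing sites — 11:T/G; 20:A/C.
p = 2/29 = 0.068966.
d = −0.75 · ln(1 − (4/3)·0.068966) = −0.75 · ln(0.908045) = −0.75 · (-0.096461) = 0.0723.

0.0723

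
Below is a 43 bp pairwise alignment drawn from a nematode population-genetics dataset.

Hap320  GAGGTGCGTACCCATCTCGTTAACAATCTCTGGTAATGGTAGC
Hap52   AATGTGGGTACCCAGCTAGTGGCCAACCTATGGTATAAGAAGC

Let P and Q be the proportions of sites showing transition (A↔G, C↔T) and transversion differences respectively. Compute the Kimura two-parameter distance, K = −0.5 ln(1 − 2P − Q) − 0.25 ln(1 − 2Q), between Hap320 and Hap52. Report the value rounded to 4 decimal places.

0.4276

Mismatches occur at site 1 (G/A, transition), site 3 (G/T, transversion), site 7 (C/G, transversion), site 15 (T/G, transversion), site 18 (C/A, transversion), site 21 (T/G, transversion), site 22 (A/G, transition), site 23 (A/C, transversion), site 27 (T/C, transition), site 30 (C/A, transversion), site 36 (A/T, transversion), site 37 (T/A, transversion), site 38 (G/A, transition), site 40 (T/A, transversion).
Of the 14 differences, 4 transitions and 10 transversions over 43 sites: P = 4/43 = 0.093023, Q = 10/43 = 0.232558.
d = −0.5·ln(0.581396) − 0.25·ln(0.534884) = −0.5·(-0.542323) − 0.25·(-0.625705) = 0.4276.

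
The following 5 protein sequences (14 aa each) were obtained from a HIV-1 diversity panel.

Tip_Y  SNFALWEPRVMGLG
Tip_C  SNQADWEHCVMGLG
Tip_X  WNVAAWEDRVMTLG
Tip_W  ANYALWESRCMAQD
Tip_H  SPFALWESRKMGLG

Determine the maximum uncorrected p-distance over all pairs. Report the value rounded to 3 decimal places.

Pairwise Hamming distances:
  Tip_Y vs Tip_C: 4
  Tip_Y vs Tip_X: 5
  Tip_Y vs Tip_W: 7
  Tip_Y vs Tip_H: 3
  Tip_C vs Tip_X: 6
  Tip_C vs Tip_W: 9
  Tip_C vs Tip_H: 6
  Tip_X vs Tip_W: 8
  Tip_X vs Tip_H: 7
  Tip_W vs Tip_H: 7
The largest is 9 mismatches, between Tip_C and Tip_W; p = 9/14 = 0.643.

0.643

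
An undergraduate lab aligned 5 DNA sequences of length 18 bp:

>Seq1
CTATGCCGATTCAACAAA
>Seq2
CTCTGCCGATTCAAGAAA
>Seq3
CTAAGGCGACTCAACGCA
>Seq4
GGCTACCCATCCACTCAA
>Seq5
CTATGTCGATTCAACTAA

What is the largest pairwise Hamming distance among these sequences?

13

Pairwise Hamming distances:
  Seq1 vs Seq2: 2
  Seq1 vs Seq3: 5
  Seq1 vs Seq4: 9
  Seq1 vs Seq5: 2
  Seq2 vs Seq3: 7
  Seq2 vs Seq4: 8
  Seq2 vs Seq5: 4
  Seq3 vs Seq4: 13
  Seq3 vs Seq5: 5
  Seq4 vs Seq5: 10
The largest is 13, between Seq3 and Seq4.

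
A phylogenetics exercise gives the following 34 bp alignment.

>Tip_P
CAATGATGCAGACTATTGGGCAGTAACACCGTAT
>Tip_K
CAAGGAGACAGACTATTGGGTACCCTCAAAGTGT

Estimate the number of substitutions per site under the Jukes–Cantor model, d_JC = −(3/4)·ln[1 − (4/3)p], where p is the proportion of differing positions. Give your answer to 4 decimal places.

Differing sites — 4:T/G; 7:T/G; 8:G/A; 21:C/T; 23:G/C; 24:T/C; 25:A/C; 26:A/T; 29:C/A; 30:C/A; 33:A/G.
p = 11/34 = 0.323529.
d = −0.75 · ln(1 − (4/3)·0.323529) = −0.75 · ln(0.568628) = −0.75 · (-0.564529) = 0.4234.

0.4234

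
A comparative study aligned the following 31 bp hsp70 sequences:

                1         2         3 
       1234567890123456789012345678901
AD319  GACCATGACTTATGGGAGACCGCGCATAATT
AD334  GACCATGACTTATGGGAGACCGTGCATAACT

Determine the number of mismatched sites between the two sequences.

2

Differing sites — 23:C/T; 30:T/C.
That gives 2 mismatches out of 31 aligned sites, so the Hamming distance is 2.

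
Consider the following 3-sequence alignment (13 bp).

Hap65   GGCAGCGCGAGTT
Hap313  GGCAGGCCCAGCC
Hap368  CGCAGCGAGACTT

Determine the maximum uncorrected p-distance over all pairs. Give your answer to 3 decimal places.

0.615

Pairwise Hamming distances:
  Hap65 vs Hap313: 5
  Hap65 vs Hap368: 3
  Hap313 vs Hap368: 8
The largest is 8 mismatches, between Hap313 and Hap368; p = 8/13 = 0.615.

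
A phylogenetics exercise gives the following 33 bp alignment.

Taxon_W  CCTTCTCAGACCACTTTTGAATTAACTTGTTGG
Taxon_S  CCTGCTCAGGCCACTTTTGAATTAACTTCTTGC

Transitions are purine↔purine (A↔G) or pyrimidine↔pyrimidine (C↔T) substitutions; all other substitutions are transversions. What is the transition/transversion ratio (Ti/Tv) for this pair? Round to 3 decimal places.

0.333

Mismatches occur at site 4 (T/G, transversion), site 10 (A/G, transition), site 29 (G/C, transversion), site 33 (G/C, transversion).
Of the 4 differences, 1 transition and 3 transversions, so Ti/Tv = 1/3 = 0.333.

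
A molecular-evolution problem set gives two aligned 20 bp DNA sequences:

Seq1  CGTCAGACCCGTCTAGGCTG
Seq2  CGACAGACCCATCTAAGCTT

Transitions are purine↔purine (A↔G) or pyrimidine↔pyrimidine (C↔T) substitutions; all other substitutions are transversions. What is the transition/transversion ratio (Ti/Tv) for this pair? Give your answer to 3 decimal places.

1.000

Mismatches occur at site 3 (T→A, transversion), site 11 (G→A, transition), site 16 (G→A, transition), site 20 (G→T, transversion).
Of the 4 differences, 2 transitions and 2 transversions, so Ti/Tv = 2/2 = 1.000.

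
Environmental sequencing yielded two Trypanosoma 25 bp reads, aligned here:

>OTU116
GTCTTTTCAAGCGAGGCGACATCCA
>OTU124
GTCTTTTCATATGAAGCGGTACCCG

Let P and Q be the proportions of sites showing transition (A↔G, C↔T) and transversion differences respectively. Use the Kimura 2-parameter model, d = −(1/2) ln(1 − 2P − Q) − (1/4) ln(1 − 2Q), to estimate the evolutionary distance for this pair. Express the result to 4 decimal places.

Differing sites — 10:A/T (Tv); 11:G/A (Ti); 12:C/T (Ti); 15:G/A (Ti); 19:A/G (Ti); 20:C/T (Ti); 22:T/C (Ti); 25:A/G (Ti).
Of the 8 differences, 7 transitions and 1 transversion over 25 sites: P = 7/25 = 0.280000, Q = 1/25 = 0.040000.
d = −0.5·ln(0.400000) − 0.25·ln(0.920000) = −0.5·(-0.916291) − 0.25·(-0.083382) = 0.4790.

0.4790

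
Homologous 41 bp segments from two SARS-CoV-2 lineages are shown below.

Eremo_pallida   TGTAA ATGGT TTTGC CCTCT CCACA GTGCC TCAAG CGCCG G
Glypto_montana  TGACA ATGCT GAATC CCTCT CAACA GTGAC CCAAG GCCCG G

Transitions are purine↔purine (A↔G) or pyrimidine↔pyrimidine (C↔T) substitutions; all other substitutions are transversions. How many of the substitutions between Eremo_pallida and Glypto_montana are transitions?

Mismatches occur at site 3 (T→A, transversion), site 4 (A→C, transversion), site 9 (G→C, transversion), site 11 (T→G, transversion), site 12 (T→A, transversion), site 13 (T→A, transversion), site 14 (G→T, transversion), site 22 (C→A, transversion), site 29 (C→A, transversion), site 31 (T→C, transition), site 36 (C→G, transversion), site 37 (G→C, transversion).
Of the 12 differences, 1 transition and 11 transversions, so the answer is 1.

1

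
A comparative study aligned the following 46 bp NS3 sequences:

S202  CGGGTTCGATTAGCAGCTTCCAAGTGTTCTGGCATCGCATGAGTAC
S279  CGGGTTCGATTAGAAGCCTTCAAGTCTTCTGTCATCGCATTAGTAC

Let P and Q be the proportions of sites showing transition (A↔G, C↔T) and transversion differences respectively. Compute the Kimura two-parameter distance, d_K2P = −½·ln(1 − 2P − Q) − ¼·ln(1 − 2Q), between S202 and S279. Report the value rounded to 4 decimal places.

0.1433

The sequences differ at positions 14 (C/A, transversion), 18 (T/C, transition), 20 (C/T, transition), 26 (G/C, transversion), 32 (G/T, transversion), 41 (G/T, transversion).
Of the 6 differences, 2 transitions and 4 transversions over 46 sites: P = 2/46 = 0.043478, Q = 4/46 = 0.086957.
d = −0.5·ln(0.826087) − 0.25·ln(0.826086) = −0.5·(-0.191055) − 0.25·(-0.191056) = 0.1433.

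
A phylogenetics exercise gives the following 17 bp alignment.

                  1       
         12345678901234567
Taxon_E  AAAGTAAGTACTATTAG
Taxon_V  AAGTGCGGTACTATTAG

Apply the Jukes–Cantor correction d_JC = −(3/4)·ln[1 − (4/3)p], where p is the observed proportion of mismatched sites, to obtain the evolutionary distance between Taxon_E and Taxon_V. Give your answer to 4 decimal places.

The sequences differ at positions 3 (A/G), 4 (G/T), 5 (T/G), 6 (A/C), 7 (A/G).
p = 5/17 = 0.294118.
d = −0.75 · ln(1 − (4/3)·0.294118) = −0.75 · ln(0.607843) = −0.75 · (-0.497839) = 0.3734.

0.3734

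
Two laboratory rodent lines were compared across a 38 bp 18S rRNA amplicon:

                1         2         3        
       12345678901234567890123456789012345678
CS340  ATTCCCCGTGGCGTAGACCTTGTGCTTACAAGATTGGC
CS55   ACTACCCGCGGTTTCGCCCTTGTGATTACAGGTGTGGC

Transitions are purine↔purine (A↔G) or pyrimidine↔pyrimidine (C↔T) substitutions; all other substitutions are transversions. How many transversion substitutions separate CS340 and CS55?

7

The sequences differ at positions 2 (T/C, transition), 4 (C/A, transversion), 9 (T/C, transition), 12 (C/T, transition), 13 (G/T, transversion), 15 (A/C, transversion), 17 (A/C, transversion), 25 (C/A, transversion), 31 (A/G, transition), 33 (A/T, transversion), 34 (T/G, transversion).
Of the 11 differences, 4 transitions and 7 transversions, so the answer is 7.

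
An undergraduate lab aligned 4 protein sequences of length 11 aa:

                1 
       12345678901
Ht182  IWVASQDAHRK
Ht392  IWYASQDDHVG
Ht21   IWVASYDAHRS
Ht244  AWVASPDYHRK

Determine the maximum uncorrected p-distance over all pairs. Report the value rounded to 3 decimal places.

0.545

Pairwise Hamming distances:
  Ht182 vs Ht392: 4
  Ht182 vs Ht21: 2
  Ht182 vs Ht244: 3
  Ht392 vs Ht21: 5
  Ht392 vs Ht244: 6
  Ht21 vs Ht244: 4
The largest is 6 mismatches, between Ht392 and Ht244; p = 6/11 = 0.545.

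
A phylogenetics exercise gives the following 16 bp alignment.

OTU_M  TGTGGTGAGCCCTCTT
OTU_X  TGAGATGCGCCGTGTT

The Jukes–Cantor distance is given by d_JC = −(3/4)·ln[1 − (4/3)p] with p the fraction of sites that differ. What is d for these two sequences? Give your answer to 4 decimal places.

0.4042

The sequences differ at positions 3 (T/A), 5 (G/A), 8 (A/C), 12 (C/G), 14 (C/G).
p = 5/16 = 0.312500.
d = −0.75 · ln(1 − (4/3)·0.312500) = −0.75 · ln(0.583333) = −0.75 · (-0.538997) = 0.4042.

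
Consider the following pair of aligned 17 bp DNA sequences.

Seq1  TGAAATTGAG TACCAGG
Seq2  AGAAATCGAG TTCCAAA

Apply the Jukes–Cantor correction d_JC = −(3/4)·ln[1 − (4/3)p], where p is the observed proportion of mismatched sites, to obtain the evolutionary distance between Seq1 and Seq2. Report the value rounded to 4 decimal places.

0.3734

Differing sites — 1:T/A; 7:T/C; 12:A/T; 16:G/A; 17:G/A.
p = 5/17 = 0.294118.
d = −0.75 · ln(1 − (4/3)·0.294118) = −0.75 · ln(0.607843) = −0.75 · (-0.497839) = 0.3734.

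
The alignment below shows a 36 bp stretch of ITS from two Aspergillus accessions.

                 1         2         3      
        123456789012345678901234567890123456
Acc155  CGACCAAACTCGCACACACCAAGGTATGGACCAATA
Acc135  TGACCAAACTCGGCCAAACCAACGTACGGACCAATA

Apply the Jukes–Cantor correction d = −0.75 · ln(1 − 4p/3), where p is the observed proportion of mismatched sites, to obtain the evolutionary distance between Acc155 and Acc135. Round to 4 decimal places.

0.1885

Mismatches occur at site 1 (C↔T), site 13 (C↔G), site 14 (A↔C), site 17 (C↔A), site 23 (G↔C), site 27 (T↔C).
p = 6/36 = 0.166667.
d = −0.75 · ln(1 − (4/3)·0.166667) = −0.75 · ln(0.777777) = −0.75 · (-0.251315) = 0.1885.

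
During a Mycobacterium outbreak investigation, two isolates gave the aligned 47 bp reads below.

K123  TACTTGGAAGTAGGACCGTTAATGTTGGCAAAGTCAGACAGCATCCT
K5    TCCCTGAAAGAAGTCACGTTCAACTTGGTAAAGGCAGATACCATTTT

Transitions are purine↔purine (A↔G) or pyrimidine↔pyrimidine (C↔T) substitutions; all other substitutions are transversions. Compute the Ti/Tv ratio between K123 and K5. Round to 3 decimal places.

0.600

Differing sites — 2:A/C (Tv); 4:T/C (Ti); 7:G/A (Ti); 11:T/A (Tv); 14:G/T (Tv); 15:A/C (Tv); 16:C/A (Tv); 21:A/C (Tv); 23:T/A (Tv); 24:G/C (Tv); 29:C/T (Ti); 34:T/G (Tv); 39:C/T (Ti); 41:G/C (Tv); 45:C/T (Ti); 46:C/T (Ti).
Of the 16 differences, 6 transitions and 10 transversions, so Ti/Tv = 6/10 = 0.600.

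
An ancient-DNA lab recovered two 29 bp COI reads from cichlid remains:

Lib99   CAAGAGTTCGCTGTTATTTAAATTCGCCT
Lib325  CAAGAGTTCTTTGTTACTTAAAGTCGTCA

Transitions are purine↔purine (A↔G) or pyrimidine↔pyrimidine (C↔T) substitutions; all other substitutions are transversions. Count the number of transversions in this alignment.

3

Mismatches occur at site 10 (G↔T, transversion), site 11 (C↔T, transition), site 17 (T↔C, transition), site 23 (T↔G, transversion), site 27 (C↔T, transition), site 29 (T↔A, transversion).
Of the 6 differences, 3 transitions and 3 transversions, so the answer is 3.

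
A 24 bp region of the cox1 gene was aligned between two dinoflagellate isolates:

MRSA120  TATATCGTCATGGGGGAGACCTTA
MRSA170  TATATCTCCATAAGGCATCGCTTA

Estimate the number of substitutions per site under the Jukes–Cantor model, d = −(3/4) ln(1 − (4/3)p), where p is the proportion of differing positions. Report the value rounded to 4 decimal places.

0.4408

Mismatches occur at site 7 (G→T), site 8 (T→C), site 12 (G→A), site 13 (G→A), site 16 (G→C), site 18 (G→T), site 19 (A→C), site 20 (C→G).
p = 8/24 = 0.333333.
d = −0.75 · ln(1 − (4/3)·0.333333) = −0.75 · ln(0.555556) = −0.75 · (-0.587786) = 0.4408.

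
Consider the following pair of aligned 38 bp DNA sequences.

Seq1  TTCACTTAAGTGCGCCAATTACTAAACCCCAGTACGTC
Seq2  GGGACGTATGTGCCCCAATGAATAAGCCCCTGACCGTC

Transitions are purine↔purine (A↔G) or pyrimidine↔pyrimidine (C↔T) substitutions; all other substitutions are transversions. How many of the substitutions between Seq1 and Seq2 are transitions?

1

Differing sites — 1:T/G (Tv); 2:T/G (Tv); 3:C/G (Tv); 6:T/G (Tv); 9:A/T (Tv); 14:G/C (Tv); 20:T/G (Tv); 22:C/A (Tv); 26:A/G (Ti); 31:A/T (Tv); 33:T/A (Tv); 34:A/C (Tv).
Of the 12 differences, 1 transition and 11 transversions, so the answer is 1.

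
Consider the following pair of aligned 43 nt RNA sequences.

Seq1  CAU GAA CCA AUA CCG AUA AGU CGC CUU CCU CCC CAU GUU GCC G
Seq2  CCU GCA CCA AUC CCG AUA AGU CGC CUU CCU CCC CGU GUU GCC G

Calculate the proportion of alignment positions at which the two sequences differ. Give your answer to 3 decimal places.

0.093

Mismatches occur at site 2 (A/C), site 5 (A/C), site 12 (A/C), site 35 (A/G).
There are 4 differences over 43 sites, so p = 4/43 = 0.093.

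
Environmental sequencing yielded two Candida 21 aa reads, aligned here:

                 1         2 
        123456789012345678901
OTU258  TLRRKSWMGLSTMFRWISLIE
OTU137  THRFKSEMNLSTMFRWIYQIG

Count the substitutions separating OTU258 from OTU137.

Differing sites — 2:L/H; 4:R/F; 7:W/E; 9:G/N; 18:S/Y; 19:L/Q; 21:E/G.
That gives 7 mismatches out of 21 aligned sites, so the Hamming distance is 7.

7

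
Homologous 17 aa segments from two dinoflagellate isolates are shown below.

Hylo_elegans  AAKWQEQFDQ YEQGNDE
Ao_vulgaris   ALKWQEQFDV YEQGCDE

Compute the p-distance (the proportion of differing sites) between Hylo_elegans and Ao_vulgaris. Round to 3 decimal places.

Differing sites — 2:A/L; 10:Q/V; 15:N/C.
There are 3 differences over 17 sites, so p = 3/17 = 0.176.

0.176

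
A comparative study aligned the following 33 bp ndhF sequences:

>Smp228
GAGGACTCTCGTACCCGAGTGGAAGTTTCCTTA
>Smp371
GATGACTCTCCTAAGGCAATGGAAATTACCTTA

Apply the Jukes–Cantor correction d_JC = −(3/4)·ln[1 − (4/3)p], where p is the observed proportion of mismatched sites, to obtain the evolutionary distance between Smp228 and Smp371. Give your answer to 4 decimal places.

0.3390

The sequences differ at positions 3 (G/T), 11 (G/C), 14 (C/A), 15 (C/G), 16 (C/G), 17 (G/C), 19 (G/A), 25 (G/A), 28 (T/A).
p = 9/33 = 0.272727.
d = −0.75 · ln(1 − (4/3)·0.272727) = −0.75 · ln(0.636364) = −0.75 · (-0.451985) = 0.3390.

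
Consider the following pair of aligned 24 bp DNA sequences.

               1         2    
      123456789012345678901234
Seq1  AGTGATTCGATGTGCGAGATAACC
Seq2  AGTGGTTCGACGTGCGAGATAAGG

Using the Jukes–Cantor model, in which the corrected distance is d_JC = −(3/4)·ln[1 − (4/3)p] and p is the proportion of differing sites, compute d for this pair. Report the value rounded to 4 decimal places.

0.1885

The sequences differ at positions 5 (A/G), 11 (T/C), 23 (C/G), 24 (C/G).
p = 4/24 = 0.166667.
d = −0.75 · ln(1 − (4/3)·0.166667) = −0.75 · ln(0.777777) = −0.75 · (-0.251315) = 0.1885.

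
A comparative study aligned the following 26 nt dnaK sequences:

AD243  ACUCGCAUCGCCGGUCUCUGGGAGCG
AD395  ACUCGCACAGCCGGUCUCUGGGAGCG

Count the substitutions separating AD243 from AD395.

2

Mismatches occur at site 8 (U→C), site 9 (C→A).
That gives 2 mismatches out of 26 aligned sites, so the Hamming distance is 2.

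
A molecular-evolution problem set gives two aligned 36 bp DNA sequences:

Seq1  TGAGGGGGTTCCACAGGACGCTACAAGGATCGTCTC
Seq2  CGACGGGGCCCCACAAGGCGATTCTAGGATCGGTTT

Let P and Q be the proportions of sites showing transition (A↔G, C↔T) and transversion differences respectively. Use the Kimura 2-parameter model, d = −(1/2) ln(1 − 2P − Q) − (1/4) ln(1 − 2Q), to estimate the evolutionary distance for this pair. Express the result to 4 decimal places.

Differing sites — 1:T/C (Ti); 4:G/C (Tv); 9:T/C (Ti); 10:T/C (Ti); 16:G/A (Ti); 18:A/G (Ti); 21:C/A (Tv); 23:A/T (Tv); 25:A/T (Tv); 33:T/G (Tv); 34:C/T (Ti); 36:C/T (Ti).
Of the 12 differences, 7 transitions and 5 transversions over 36 sites: P = 7/36 = 0.194444, Q = 5/36 = 0.138889.
d = −0.5·ln(0.472223) − 0.25·ln(0.722222) = −0.5·(-0.750304) − 0.25·(-0.325423) = 0.4565.

0.4565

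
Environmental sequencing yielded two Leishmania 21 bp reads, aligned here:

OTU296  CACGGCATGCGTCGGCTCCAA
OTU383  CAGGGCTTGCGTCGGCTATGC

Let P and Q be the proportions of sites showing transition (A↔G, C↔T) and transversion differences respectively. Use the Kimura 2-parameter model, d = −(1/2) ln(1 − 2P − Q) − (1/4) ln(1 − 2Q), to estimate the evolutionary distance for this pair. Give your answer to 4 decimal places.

0.3597

Mismatches occur at site 3 (C→G, transversion), site 7 (A→T, transversion), site 18 (C→A, transversion), site 19 (C→T, transition), site 20 (A→G, transition), site 21 (A→C, transversion).
Of the 6 differences, 2 transitions and 4 transversions over 21 sites: P = 2/21 = 0.095238, Q = 4/21 = 0.190476.
d = −0.5·ln(0.619048) − 0.25·ln(0.619048) = −0.5·(-0.479572) − 0.25·(-0.479572) = 0.3597.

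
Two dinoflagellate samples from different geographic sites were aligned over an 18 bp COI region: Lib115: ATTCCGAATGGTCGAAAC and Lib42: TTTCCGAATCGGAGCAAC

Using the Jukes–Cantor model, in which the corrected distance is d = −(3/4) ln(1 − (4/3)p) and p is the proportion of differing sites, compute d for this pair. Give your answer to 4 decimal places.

Differing sites — 1:A/T; 10:G/C; 12:T/G; 13:C/A; 15:A/C.
p = 5/18 = 0.277778.
d = −0.75 · ln(1 − (4/3)·0.277778) = −0.75 · ln(0.629629) = −0.75 · (-0.462625) = 0.3470.

0.3470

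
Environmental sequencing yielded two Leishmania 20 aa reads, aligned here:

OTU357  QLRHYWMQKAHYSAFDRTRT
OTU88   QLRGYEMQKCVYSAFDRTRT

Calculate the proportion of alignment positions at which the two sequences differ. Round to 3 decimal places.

Differing sites — 4:H/G; 6:W/E; 10:A/C; 11:H/V.
There are 4 differences over 20 sites, so p = 4/20 = 0.200.

0.200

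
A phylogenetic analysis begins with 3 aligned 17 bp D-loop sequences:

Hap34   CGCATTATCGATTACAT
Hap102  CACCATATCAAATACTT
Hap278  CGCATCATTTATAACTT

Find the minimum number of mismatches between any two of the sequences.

5

Pairwise Hamming distances:
  Hap34 vs Hap102: 6
  Hap34 vs Hap278: 5
  Hap102 vs Hap278: 8
The smallest is 5, between Hap34 and Hap278.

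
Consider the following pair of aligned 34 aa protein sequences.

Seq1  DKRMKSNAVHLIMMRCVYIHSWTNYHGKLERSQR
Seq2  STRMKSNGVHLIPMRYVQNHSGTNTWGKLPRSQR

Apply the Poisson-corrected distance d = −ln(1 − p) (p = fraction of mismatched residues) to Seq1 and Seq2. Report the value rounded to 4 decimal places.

Differing sites — 1:D/S; 2:K/T; 8:A/G; 13:M/P; 16:C/Y; 18:Y/Q; 19:I/N; 22:W/G; 25:Y/T; 26:H/W; 30:E/P.
p = 11/34 = 0.323529.
d = −ln(1 − 0.323529) = −ln(0.676471) = 0.3909.

0.3909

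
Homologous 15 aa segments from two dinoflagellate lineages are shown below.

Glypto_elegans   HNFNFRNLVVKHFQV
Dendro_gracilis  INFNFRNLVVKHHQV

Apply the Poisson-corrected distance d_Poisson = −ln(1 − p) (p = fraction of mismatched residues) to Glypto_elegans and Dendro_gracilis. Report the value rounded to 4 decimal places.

Differing sites — 1:H/I; 13:F/H.
p = 2/15 = 0.133333.
d = −ln(1 − 0.133333) = −ln(0.866667) = 0.1431.

0.1431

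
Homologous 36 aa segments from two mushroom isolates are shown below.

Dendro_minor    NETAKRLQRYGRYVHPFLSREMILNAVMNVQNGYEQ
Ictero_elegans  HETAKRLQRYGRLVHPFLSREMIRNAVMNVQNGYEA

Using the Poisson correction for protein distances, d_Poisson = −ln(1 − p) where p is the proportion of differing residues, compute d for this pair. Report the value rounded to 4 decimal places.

0.1178

Mismatches occur at site 1 (N/H), site 13 (Y/L), site 24 (L/R), site 36 (Q/A).
p = 4/36 = 0.111111.
d = −ln(1 − 0.111111) = −ln(0.888889) = 0.1178.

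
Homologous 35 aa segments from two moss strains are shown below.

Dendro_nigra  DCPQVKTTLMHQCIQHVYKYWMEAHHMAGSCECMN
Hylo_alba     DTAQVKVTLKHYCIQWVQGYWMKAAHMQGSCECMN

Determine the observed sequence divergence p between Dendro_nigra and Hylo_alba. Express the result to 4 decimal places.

0.3143

Differing sites — 2:C/T; 3:P/A; 7:T/V; 10:M/K; 12:Q/Y; 16:H/W; 18:Y/Q; 19:K/G; 23:E/K; 25:H/A; 28:A/Q.
There are 11 differences over 35 sites, so p = 11/35 = 0.3143.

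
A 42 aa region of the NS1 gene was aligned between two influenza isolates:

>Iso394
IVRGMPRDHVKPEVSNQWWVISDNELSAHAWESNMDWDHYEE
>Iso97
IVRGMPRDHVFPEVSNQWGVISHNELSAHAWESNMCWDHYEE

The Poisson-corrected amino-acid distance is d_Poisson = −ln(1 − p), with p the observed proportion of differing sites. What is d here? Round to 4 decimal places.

0.1001

Mismatches occur at site 11 (K/F), site 19 (W/G), site 23 (D/H), site 36 (D/C).
p = 4/42 = 0.095238.
d = −ln(1 − 0.095238) = −ln(0.904762) = 0.1001.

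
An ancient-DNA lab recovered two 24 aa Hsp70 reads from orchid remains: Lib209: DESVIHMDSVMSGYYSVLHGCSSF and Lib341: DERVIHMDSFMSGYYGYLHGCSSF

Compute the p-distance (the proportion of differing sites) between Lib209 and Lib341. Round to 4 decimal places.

The sequences differ at positions 3 (S/R), 10 (V/F), 16 (S/G), 17 (V/Y).
There are 4 differences over 24 sites, so p = 4/24 = 0.1667.

0.1667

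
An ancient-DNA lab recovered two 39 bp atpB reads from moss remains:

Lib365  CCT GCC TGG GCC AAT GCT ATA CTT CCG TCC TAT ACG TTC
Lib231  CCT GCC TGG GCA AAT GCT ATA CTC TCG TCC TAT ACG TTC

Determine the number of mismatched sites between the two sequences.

3

Differing sites — 12:C/A; 24:T/C; 25:C/T.
That gives 3 mismatches out of 39 aligned sites, so the Hamming distance is 3.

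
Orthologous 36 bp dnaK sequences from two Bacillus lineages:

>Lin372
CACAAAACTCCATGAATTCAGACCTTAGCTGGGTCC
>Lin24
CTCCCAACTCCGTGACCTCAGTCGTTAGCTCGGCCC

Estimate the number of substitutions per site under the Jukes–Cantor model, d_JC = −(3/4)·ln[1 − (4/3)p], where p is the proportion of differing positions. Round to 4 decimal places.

0.3470

Mismatches occur at site 2 (A/T), site 4 (A/C), site 5 (A/C), site 12 (A/G), site 16 (A/C), site 17 (T/C), site 22 (A/T), site 24 (C/G), site 31 (G/C), site 34 (T/C).
p = 10/36 = 0.277778.
d = −0.75 · ln(1 − (4/3)·0.277778) = −0.75 · ln(0.629629) = −0.75 · (-0.462625) = 0.3470.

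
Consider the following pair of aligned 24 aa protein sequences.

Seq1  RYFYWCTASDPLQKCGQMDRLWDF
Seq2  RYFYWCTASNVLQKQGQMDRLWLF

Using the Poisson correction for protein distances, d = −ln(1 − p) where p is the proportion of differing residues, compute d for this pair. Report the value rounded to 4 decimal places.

0.1823

Differing sites — 10:D/N; 11:P/V; 15:C/Q; 23:D/L.
p = 4/24 = 0.166667.
d = −ln(1 − 0.166667) = −ln(0.833333) = 0.1823.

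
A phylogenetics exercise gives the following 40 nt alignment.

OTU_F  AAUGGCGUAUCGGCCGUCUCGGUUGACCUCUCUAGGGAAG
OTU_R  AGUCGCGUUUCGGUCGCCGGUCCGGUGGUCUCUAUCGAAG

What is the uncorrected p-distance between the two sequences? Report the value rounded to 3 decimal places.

0.400

The sequences differ at positions 2 (A/G), 4 (G/C), 9 (A/U), 14 (C/U), 17 (U/C), 19 (U/G), 20 (C/G), 21 (G/U), 22 (G/C), 23 (U/C), 24 (U/G), 26 (A/U), 27 (C/G), 28 (C/G), 35 (G/U), 36 (G/C).
There are 16 differences over 40 sites, so p = 16/40 = 0.400.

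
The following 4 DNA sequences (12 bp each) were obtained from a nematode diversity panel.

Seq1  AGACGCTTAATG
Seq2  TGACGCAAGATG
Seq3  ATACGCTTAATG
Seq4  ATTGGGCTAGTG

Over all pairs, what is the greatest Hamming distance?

Pairwise Hamming distances:
  Seq1 vs Seq2: 4
  Seq1 vs Seq3: 1
  Seq1 vs Seq4: 6
  Seq2 vs Seq3: 5
  Seq2 vs Seq4: 9
  Seq3 vs Seq4: 5
The largest is 9, between Seq2 and Seq4.

9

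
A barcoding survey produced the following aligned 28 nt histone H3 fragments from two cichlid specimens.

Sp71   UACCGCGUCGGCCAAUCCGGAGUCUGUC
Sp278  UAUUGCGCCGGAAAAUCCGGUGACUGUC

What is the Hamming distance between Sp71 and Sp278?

The sequences differ at positions 3 (C/U), 4 (C/U), 8 (U/C), 12 (C/A), 13 (C/A), 21 (A/U), 23 (U/A).
That gives 7 mismatches out of 28 aligned sites, so the Hamming distance is 7.

7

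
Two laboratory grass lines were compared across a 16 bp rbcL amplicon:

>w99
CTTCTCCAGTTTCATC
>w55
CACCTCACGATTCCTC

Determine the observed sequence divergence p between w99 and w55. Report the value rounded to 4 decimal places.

Mismatches occur at site 2 (T→A), site 3 (T→C), site 7 (C→A), site 8 (A→C), site 10 (T→A), site 14 (A→C).
There are 6 differences over 16 sites, so p = 6/16 = 0.3750.

0.3750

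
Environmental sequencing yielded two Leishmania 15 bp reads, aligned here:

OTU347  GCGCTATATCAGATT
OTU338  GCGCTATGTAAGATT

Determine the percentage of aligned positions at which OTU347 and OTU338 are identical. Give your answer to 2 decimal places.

Mismatches occur at site 8 (A↔G), site 10 (C↔A).
13 of the 15 sites match, so the percent identity is 13/15 × 100 = 86.67%.

86.67%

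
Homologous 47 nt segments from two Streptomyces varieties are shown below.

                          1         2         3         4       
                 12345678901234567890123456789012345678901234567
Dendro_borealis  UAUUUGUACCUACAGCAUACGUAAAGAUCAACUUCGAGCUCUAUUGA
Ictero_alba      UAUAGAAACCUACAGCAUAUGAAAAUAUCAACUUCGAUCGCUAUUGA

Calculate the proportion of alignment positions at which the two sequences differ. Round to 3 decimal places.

0.191

Mismatches occur at site 4 (U/A), site 5 (U/G), site 6 (G/A), site 7 (U/A), site 20 (C/U), site 22 (U/A), site 26 (G/U), site 38 (G/U), site 40 (U/G).
There are 9 differences over 47 sites, so p = 9/47 = 0.191.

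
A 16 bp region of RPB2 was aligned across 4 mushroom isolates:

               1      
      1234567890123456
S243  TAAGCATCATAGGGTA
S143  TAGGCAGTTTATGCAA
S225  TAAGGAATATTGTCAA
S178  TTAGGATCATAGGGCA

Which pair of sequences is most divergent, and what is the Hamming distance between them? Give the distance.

Pairwise Hamming distances:
  S243 vs S143: 7
  S243 vs S225: 7
  S243 vs S178: 3
  S143 vs S225: 7
  S143 vs S178: 9
  S225 vs S178: 7
The largest is 9, between S143 and S178.

9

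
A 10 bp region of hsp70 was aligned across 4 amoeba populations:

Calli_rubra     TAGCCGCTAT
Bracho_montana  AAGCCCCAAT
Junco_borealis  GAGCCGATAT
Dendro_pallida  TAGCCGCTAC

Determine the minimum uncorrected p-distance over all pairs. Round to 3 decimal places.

0.100

Pairwise Hamming distances:
  Calli_rubra vs Bracho_montana: 3
  Calli_rubra vs Junco_borealis: 2
  Calli_rubra vs Dendro_pallida: 1
  Bracho_montana vs Junco_borealis: 4
  Bracho_montana vs Dendro_pallida: 4
  Junco_borealis vs Dendro_pallida: 3
The smallest is 1 mismatch, between Calli_rubra and Dendro_pallida; p = 1/10 = 0.100.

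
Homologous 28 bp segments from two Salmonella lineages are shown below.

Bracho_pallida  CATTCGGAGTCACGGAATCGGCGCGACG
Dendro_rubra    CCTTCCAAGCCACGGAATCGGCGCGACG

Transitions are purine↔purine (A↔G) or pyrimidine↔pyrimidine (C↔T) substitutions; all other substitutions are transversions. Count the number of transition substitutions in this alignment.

2

Mismatches occur at site 2 (A→C, transversion), site 6 (G→C, transversion), site 7 (G→A, transition), site 10 (T→C, transition).
Of the 4 differences, 2 transitions and 2 transversions, so the answer is 2.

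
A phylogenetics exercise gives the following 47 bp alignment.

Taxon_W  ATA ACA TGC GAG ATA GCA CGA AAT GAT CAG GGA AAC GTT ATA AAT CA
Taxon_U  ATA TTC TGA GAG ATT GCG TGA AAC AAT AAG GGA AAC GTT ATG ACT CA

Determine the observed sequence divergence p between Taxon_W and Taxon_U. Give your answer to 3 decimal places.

Mismatches occur at site 4 (A→T), site 5 (C→T), site 6 (A→C), site 9 (C→A), site 15 (A→T), site 18 (A→G), site 19 (C→T), site 24 (T→C), site 25 (G→A), site 28 (C→A), site 42 (A→G), site 44 (A→C).
There are 12 differences over 47 sites, so p = 12/47 = 0.255.

0.255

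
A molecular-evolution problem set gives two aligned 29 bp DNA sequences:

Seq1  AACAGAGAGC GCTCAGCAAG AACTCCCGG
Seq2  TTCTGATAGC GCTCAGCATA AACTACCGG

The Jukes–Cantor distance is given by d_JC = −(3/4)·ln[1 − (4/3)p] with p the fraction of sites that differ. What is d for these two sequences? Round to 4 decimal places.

0.2913

The sequences differ at positions 1 (A/T), 2 (A/T), 4 (A/T), 7 (G/T), 19 (A/T), 20 (G/A), 25 (C/A).
p = 7/29 = 0.241379.
d = −0.75 · ln(1 − (4/3)·0.241379) = −0.75 · ln(0.678161) = −0.75 · (-0.388371) = 0.2913.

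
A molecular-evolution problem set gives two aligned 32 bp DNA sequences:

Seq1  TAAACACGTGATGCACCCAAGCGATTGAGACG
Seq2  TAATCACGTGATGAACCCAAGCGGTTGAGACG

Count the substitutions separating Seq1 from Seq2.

3

Differing sites — 4:A/T; 14:C/A; 24:A/G.
That gives 3 mismatches out of 32 aligned sites, so the Hamming distance is 3.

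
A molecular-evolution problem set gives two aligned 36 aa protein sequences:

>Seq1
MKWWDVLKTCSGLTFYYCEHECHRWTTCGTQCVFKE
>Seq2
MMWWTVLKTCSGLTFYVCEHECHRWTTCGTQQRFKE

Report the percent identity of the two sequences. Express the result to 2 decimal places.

The sequences differ at positions 2 (K/M), 5 (D/T), 17 (Y/V), 32 (C/Q), 33 (V/R).
31 of the 36 sites match, so the percent identity is 31/36 × 100 = 86.11%.

86.11%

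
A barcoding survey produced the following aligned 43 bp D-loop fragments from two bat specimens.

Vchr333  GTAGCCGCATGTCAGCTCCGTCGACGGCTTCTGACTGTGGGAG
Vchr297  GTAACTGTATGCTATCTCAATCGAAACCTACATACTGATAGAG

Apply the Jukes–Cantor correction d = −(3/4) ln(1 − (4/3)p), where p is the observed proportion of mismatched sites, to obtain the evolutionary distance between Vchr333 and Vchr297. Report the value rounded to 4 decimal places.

Differing sites — 4:G/A; 6:C/T; 8:C/T; 12:T/C; 13:C/T; 15:G/T; 19:C/A; 20:G/A; 25:C/A; 26:G/A; 27:G/C; 30:T/A; 32:T/A; 33:G/T; 38:T/A; 39:G/T; 40:G/A.
p = 17/43 = 0.395349.
d = −0.75 · ln(1 − (4/3)·0.395349) = −0.75 · ln(0.472868) = −0.75 · (-0.748939) = 0.5617.

0.5617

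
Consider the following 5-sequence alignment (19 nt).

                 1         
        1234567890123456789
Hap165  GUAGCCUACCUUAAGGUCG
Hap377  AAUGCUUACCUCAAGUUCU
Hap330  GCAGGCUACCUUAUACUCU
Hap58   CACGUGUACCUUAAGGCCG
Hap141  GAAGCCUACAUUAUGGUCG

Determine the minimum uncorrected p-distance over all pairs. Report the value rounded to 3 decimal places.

Pairwise Hamming distances:
  Hap165 vs Hap377: 7
  Hap165 vs Hap330: 6
  Hap165 vs Hap58: 6
  Hap165 vs Hap141: 3
  Hap377 vs Hap330: 9
  Hap377 vs Hap58: 8
  Hap377 vs Hap141: 8
  Hap330 vs Hap58: 10
  Hap330 vs Hap141: 6
  Hap58 vs Hap141: 7
The smallest is 3 mismatches, between Hap165 and Hap141; p = 3/19 = 0.158.

0.158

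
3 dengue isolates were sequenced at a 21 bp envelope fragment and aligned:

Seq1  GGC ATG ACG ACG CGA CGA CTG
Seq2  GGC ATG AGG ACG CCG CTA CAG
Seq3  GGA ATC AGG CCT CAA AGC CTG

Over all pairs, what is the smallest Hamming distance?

5

Pairwise Hamming distances:
  Seq1 vs Seq2: 5
  Seq1 vs Seq3: 8
  Seq2 vs Seq3: 10
The smallest is 5, between Seq1 and Seq2.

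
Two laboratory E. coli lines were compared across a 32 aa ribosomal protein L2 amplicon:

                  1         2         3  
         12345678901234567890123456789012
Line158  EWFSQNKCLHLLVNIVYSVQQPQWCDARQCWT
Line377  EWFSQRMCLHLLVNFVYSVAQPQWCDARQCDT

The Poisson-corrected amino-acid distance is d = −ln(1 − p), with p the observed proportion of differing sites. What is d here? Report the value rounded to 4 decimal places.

0.1699

Differing sites — 6:N/R; 7:K/M; 15:I/F; 20:Q/A; 31:W/D.
p = 5/32 = 0.156250.
d = −ln(1 − 0.156250) = −ln(0.843750) = 0.1699.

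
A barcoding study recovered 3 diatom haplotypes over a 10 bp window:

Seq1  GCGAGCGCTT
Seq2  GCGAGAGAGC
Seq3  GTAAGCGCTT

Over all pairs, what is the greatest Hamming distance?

Pairwise Hamming distances:
  Seq1 vs Seq2: 4
  Seq1 vs Seq3: 2
  Seq2 vs Seq3: 6
The largest is 6, between Seq2 and Seq3.

6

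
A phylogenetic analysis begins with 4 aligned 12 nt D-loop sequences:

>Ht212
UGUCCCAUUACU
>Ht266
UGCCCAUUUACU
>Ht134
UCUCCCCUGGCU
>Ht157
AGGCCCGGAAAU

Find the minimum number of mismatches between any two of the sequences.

Pairwise Hamming distances:
  Ht212 vs Ht266: 3
  Ht212 vs Ht134: 4
  Ht212 vs Ht157: 6
  Ht266 vs Ht134: 6
  Ht266 vs Ht157: 7
  Ht134 vs Ht157: 8
The smallest is 3, between Ht212 and Ht266.

3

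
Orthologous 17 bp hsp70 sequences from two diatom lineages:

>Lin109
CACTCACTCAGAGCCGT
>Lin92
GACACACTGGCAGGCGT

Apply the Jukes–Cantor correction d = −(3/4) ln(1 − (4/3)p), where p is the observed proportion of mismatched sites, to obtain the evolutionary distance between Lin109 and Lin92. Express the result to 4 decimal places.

0.4770

Mismatches occur at site 1 (C/G), site 4 (T/A), site 9 (C/G), site 10 (A/G), site 11 (G/C), site 14 (C/G).
p = 6/17 = 0.352941.
d = −0.75 · ln(1 − (4/3)·0.352941) = −0.75 · ln(0.529412) = −0.75 · (-0.635988) = 0.4770.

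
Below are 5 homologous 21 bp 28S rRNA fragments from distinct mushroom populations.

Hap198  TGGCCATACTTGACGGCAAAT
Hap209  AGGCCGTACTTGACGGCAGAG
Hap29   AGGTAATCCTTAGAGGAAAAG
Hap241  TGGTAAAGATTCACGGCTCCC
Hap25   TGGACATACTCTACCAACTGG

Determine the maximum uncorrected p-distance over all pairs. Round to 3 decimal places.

0.667

Pairwise Hamming distances:
  Hap198 vs Hap209: 4
  Hap198 vs Hap29: 9
  Hap198 vs Hap241: 10
  Hap198 vs Hap25: 10
  Hap209 vs Hap29: 9
  Hap209 vs Hap241: 12
  Hap209 vs Hap25: 11
  Hap29 vs Hap241: 12
  Hap29 vs Hap25: 13
  Hap241 vs Hap25: 14
The largest is 14 mismatches, between Hap241 and Hap25; p = 14/21 = 0.667.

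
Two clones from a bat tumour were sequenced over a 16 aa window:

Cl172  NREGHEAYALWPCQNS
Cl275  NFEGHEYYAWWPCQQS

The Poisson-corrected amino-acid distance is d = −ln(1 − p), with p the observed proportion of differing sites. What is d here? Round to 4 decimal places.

0.2877

The sequences differ at positions 2 (R/F), 7 (A/Y), 10 (L/W), 15 (N/Q).
p = 4/16 = 0.250000.
d = −ln(1 − 0.250000) = −ln(0.750000) = 0.2877.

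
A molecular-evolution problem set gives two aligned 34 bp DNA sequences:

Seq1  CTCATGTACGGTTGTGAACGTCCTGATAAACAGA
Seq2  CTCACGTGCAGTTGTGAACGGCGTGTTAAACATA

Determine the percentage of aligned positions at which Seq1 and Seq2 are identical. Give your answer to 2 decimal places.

79.41%

Mismatches occur at site 5 (T/C), site 8 (A/G), site 10 (G/A), site 21 (T/G), site 23 (C/G), site 26 (A/T), site 33 (G/T).
27 of the 34 sites match, so the percent identity is 27/34 × 100 = 79.41%.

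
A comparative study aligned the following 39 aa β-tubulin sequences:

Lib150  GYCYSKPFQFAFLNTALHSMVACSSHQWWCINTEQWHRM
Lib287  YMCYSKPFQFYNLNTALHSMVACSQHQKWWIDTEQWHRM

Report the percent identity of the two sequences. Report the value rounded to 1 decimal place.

Mismatches occur at site 1 (G/Y), site 2 (Y/M), site 11 (A/Y), site 12 (F/N), site 25 (S/Q), site 28 (W/K), site 30 (C/W), site 32 (N/D).
31 of the 39 sites match, so the percent identity is 31/39 × 100 = 79.5%.

79.5%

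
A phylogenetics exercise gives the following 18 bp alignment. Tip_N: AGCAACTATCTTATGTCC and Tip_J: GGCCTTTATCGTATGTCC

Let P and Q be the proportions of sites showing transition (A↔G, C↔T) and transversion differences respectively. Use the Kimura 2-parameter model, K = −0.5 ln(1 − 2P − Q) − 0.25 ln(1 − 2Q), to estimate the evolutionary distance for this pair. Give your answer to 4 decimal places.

0.3476

Mismatches occur at site 1 (A↔G, transition), site 4 (A↔C, transversion), site 5 (A↔T, transversion), site 6 (C↔T, transition), site 11 (T↔G, transversion).
Of the 5 differences, 2 transitions and 3 transversions over 18 sites: P = 2/18 = 0.111111, Q = 3/18 = 0.166667.
d = −0.5·ln(0.611111) − 0.25·ln(0.666666) = −0.5·(-0.492477) − 0.25·(-0.405466) = 0.3476.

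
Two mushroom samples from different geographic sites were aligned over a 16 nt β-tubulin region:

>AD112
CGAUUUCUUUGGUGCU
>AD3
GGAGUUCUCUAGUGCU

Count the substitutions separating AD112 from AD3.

The sequences differ at positions 1 (C/G), 4 (U/G), 9 (U/C), 11 (G/A).
That gives 4 mismatches out of 16 aligned sites, so the Hamming distance is 4.

4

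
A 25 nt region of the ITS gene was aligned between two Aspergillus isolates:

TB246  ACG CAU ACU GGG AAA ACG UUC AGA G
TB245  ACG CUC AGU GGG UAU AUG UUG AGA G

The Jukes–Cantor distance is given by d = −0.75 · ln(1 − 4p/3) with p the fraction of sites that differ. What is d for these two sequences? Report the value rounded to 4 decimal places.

0.3505

Mismatches occur at site 5 (A/U), site 6 (U/C), site 8 (C/G), site 13 (A/U), site 15 (A/U), site 17 (C/U), site 21 (C/G).
p = 7/25 = 0.280000.
d = −0.75 · ln(1 − (4/3)·0.280000) = −0.75 · ln(0.626667) = −0.75 · (-0.467340) = 0.3505.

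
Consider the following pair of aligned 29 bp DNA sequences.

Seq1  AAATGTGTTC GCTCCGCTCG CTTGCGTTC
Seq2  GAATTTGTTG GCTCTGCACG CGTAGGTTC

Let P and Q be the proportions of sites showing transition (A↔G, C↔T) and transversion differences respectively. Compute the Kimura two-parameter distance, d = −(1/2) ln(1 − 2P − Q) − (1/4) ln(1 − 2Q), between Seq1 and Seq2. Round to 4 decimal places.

0.3442

Mismatches occur at site 1 (A↔G, transition), site 5 (G↔T, transversion), site 10 (C↔G, transversion), site 15 (C↔T, transition), site 18 (T↔A, transversion), site 22 (T↔G, transversion), site 24 (G↔A, transition), site 25 (C↔G, transversion).
Of the 8 differences, 3 transitions and 5 transversions over 29 sites: P = 3/29 = 0.103448, Q = 5/29 = 0.172414.
d = −0.5·ln(0.620690) − 0.25·ln(0.655172) = −0.5·(-0.476924) − 0.25·(-0.422857) = 0.3442.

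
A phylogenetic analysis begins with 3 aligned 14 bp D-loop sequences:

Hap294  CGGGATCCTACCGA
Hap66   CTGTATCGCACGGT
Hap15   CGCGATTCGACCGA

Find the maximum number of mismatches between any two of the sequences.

Pairwise Hamming distances:
  Hap294 vs Hap66: 6
  Hap294 vs Hap15: 3
  Hap66 vs Hap15: 8
The largest is 8, between Hap66 and Hap15.

8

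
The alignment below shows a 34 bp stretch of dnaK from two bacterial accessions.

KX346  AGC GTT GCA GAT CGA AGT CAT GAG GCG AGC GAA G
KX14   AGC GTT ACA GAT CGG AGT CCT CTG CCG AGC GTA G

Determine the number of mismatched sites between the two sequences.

The sequences differ at positions 7 (G/A), 15 (A/G), 20 (A/C), 22 (G/C), 23 (A/T), 25 (G/C), 32 (A/T).
That gives 7 mismatches out of 34 aligned sites, so the Hamming distance is 7.

7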